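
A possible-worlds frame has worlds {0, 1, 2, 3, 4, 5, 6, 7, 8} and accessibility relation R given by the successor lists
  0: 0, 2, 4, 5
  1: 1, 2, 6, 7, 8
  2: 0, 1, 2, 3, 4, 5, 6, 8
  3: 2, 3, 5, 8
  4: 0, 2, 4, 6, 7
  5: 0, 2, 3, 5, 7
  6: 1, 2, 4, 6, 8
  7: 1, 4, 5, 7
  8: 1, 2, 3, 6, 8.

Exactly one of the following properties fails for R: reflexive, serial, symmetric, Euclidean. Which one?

Reflexive: yes — every world is R-related to itself.
Serial: yes — every world has a successor (e.g. 0 R 0).
Symmetric: yes — every pair in R has its reverse in R.
Euclidean: no — 0 R 4 and 0 R 5, but not 4 R 5.
Only Euclidean fails.

Euclidean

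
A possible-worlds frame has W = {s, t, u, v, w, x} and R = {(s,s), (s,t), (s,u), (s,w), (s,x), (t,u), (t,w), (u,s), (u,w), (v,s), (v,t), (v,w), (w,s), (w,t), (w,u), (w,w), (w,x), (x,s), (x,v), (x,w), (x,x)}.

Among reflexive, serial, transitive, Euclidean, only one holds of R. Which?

serial

Reflexive: no — t is not related to itself.
Serial: yes — every world has a successor (e.g. s R s).
Transitive: no — s R x and x R v, but not s R v.
Euclidean: no — s R t and s R x, but not t R x.
Only serial holds.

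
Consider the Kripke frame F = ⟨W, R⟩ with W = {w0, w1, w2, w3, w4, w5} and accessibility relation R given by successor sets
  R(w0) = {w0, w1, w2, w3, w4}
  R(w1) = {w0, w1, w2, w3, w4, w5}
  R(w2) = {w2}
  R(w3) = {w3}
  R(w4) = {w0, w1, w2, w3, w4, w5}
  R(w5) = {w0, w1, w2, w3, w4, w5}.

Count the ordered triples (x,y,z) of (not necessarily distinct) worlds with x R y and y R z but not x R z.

2

Enumerating: (w0,w1,w5), (w0,w4,w5).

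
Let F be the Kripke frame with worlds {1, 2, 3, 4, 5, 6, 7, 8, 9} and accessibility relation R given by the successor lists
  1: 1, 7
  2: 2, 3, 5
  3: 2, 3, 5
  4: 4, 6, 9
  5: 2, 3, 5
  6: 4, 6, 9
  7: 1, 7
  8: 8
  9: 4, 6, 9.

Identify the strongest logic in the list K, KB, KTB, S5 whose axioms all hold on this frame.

S5

Symmetric (axiom B): yes — every pair in R has its reverse in R.
Reflexive (axiom T): yes — every world is R-related to itself.
Euclidean (axiom 5): yes — any two successors of a common world are R-related.
So F validates K, KB, KTB, S5. The strongest is S5.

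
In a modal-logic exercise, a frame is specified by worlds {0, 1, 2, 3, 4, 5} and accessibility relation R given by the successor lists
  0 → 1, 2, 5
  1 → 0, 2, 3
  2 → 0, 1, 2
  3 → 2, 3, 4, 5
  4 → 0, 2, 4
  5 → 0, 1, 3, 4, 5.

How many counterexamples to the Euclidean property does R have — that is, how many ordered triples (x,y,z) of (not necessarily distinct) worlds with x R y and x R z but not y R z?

Enumerating: (0,1,1), (0,1,5), (0,2,5), (0,5,2), (1,0,0), (1,0,3), (1,2,3), (1,3,0), (2,0,0), (2,1,1), (3,2,3), (3,2,4), … and 18 more.
Total: 30.

30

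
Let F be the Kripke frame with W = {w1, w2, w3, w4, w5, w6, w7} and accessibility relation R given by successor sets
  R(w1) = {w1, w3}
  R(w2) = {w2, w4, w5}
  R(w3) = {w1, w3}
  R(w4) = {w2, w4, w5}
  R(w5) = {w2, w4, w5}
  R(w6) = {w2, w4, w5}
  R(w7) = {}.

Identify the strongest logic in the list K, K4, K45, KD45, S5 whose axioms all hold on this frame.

K45

Transitive (axiom 4): yes — every two-step R-path is closed by a direct edge.
Euclidean (axiom 5): yes — any two successors of a common world are R-related.
Serial (axiom D): no — w7 has no R-successor.
Reflexive (axiom T): no — w6 is not related to itself.
So F validates K, K4, K45; KD45 would additionally require R to be serial. The strongest is K45.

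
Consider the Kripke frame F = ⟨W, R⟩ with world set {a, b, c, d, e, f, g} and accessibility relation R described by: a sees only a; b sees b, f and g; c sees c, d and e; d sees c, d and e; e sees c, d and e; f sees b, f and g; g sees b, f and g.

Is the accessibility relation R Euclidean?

Yes

Euclidean: yes — any two successors of a common world are R-related.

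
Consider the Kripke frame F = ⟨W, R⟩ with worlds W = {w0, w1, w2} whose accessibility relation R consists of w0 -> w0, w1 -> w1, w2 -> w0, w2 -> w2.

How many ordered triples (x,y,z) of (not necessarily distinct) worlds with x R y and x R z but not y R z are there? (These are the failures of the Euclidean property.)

Enumerating: (w2,w0,w2).

1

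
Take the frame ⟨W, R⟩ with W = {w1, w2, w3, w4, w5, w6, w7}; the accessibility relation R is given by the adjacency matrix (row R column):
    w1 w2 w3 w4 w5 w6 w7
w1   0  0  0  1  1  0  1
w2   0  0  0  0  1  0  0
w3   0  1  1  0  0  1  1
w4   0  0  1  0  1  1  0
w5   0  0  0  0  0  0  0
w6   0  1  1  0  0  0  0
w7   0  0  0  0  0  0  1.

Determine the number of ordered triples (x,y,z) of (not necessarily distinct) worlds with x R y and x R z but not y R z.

Enumerating: (w1,w4,w4), (w1,w4,w7), (w1,w5,w4), (w1,w5,w5), (w1,w5,w7), (w1,w7,w4), (w1,w7,w5), (w2,w5,w5), (w3,w2,w2), (w3,w2,w3), (w3,w2,w6), (w3,w2,w7), … and 13 more.
Total: 25.

25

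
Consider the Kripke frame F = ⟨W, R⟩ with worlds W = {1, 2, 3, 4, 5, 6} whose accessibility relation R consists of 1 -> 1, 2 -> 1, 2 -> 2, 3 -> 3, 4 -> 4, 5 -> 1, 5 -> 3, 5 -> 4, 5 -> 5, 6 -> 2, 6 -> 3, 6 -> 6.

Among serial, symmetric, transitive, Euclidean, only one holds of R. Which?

Serial: yes — every world has a successor (e.g. 1 R 1).
Symmetric: no — 2 R 1 but not 1 R 2.
Transitive: no — 6 R 2 and 2 R 1, but not 6 R 1.
Euclidean: no — 5 R 1 and 5 R 3, but not 1 R 3.
Only serial holds.

serial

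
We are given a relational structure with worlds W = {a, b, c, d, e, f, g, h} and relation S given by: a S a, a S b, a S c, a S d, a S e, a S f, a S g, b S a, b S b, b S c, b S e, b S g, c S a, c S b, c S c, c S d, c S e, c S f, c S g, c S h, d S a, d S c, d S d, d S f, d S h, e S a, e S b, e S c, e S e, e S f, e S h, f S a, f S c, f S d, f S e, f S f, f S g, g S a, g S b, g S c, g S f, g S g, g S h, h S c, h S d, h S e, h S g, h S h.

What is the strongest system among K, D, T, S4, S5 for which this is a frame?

T

Serial (axiom D): yes — every world has a successor (e.g. a S a).
Reflexive (axiom T): yes — every world is S-related to itself.
Transitive (axiom 4): no — a S c and c S h, but not a S h.
Euclidean (axiom 5): no — a S b and a S d, but not b S d.
So F validates K, D, T; S4 would additionally require S to be transitive. The strongest is T.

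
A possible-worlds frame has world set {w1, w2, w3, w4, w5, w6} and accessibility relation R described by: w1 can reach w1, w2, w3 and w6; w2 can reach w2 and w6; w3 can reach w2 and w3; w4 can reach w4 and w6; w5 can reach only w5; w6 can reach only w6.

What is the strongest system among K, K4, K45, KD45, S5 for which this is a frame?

K

Transitive (axiom 4): no — w3 R w2 and w2 R w6, but not w3 R w6.
Euclidean (axiom 5): no — w1 R w2 and w1 R w3, but not w2 R w3.
Serial (axiom D): yes — every world has a successor (e.g. w1 R w1).
Reflexive (axiom T): yes — every world is R-related to itself.
So F validates K; K4 would additionally require R to be transitive. The strongest is K.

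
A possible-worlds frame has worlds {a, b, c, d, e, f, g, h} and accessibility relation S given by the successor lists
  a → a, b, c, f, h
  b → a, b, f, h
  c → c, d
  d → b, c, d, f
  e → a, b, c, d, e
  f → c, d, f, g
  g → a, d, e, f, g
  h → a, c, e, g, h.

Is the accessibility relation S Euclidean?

No

Euclidean: no — a S b and a S c, but not b S c.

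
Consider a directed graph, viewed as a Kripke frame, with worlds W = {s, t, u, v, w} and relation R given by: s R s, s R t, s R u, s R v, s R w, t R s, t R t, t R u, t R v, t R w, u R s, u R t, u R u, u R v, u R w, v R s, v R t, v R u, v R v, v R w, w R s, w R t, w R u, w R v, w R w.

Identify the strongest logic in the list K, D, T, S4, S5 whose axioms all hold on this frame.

S5

Serial (axiom D): yes — every world has a successor (e.g. s R s).
Reflexive (axiom T): yes — every world is R-related to itself.
Transitive (axiom 4): yes — every two-step R-path is closed by a direct edge.
Euclidean (axiom 5): yes — any two successors of a common world are R-related.
So F validates K, D, T, S4, S5. The strongest is S5.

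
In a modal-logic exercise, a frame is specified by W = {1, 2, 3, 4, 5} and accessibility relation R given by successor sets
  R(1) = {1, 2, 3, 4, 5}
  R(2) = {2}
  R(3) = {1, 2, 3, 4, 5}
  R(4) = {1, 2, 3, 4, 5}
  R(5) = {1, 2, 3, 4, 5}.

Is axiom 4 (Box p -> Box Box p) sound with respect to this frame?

By correspondence theory, 4 is valid on a frame iff R is transitive.
Transitive: yes — every two-step R-path is closed by a direct edge.

Yes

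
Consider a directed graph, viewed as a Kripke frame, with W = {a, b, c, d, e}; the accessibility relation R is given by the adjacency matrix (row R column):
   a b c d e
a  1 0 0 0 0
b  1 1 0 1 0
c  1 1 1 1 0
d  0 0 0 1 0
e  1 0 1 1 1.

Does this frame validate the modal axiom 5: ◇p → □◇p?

Axiom 5 corresponds to the accessibility relation being Euclidean.
Euclidean: no — b R a and b R d, but not a R d.

No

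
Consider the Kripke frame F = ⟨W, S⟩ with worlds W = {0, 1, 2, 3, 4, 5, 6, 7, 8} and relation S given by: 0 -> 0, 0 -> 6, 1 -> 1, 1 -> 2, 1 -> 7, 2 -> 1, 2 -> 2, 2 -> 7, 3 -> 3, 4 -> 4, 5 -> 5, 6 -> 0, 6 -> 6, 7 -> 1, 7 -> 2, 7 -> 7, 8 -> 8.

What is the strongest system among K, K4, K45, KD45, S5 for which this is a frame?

S5

Transitive (axiom 4): yes — every two-step S-path is closed by a direct edge.
Euclidean (axiom 5): yes — any two successors of a common world are S-related.
Serial (axiom D): yes — every world has a successor (e.g. 0 S 0).
Reflexive (axiom T): yes — every world is S-related to itself.
So F validates K, K4, K45, KD45, S5. The strongest is S5.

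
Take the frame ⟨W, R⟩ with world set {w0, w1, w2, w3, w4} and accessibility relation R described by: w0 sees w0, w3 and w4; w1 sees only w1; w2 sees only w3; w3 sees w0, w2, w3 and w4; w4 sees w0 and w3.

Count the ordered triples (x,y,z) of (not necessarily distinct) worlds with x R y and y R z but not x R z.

7

Enumerating: (w0,w3,w2), (w2,w3,w0), (w2,w3,w2), (w2,w3,w4), (w4,w0,w4), (w4,w3,w2), (w4,w3,w4).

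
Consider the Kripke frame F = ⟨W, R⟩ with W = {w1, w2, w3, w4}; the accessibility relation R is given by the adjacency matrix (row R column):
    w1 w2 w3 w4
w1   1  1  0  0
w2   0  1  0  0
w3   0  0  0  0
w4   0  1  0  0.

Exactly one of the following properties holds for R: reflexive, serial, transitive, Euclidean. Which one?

transitive

Reflexive: no — w3 is not related to itself.
Serial: no — w3 has no R-successor.
Transitive: yes — every two-step R-path is closed by a direct edge.
Euclidean: no — w1 R w2 and w1 R w1, but not w2 R w1.
Only transitive holds.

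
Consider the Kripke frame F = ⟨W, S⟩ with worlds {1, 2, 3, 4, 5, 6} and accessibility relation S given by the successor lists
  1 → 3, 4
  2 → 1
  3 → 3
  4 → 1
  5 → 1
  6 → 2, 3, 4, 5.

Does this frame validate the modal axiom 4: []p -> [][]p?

No

The schema 4 characterises exactly the transitive frames.
Transitive: no — 2 S 1 and 1 S 3, but not 2 S 3.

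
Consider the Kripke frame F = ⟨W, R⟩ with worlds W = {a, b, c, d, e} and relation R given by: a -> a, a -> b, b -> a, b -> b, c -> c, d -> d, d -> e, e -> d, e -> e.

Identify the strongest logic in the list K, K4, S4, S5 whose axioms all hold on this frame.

S5

Transitive (axiom 4): yes — every two-step R-path is closed by a direct edge.
Reflexive (axiom T): yes — every world is R-related to itself.
Euclidean (axiom 5): yes — any two successors of a common world are R-related.
So F validates K, K4, S4, S5. The strongest is S5.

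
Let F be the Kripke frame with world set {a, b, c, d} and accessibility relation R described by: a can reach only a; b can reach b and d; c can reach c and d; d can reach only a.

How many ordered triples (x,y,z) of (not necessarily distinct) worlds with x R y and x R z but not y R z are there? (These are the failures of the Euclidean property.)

Enumerating: (b,d,b), (b,d,d), (c,d,c), (c,d,d).

4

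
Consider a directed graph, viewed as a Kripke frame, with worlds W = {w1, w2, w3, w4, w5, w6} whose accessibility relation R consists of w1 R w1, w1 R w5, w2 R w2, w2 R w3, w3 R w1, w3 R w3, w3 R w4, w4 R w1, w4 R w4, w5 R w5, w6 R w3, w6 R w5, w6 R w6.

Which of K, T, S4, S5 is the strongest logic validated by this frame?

T

Reflexive (axiom T): yes — every world is R-related to itself.
Transitive (axiom 4): no — w2 R w3 and w3 R w1, but not w2 R w1.
Euclidean (axiom 5): no — w3 R w1 and w3 R w4, but not w1 R w4.
So F validates K, T; S4 would additionally require R to be transitive. The strongest is T.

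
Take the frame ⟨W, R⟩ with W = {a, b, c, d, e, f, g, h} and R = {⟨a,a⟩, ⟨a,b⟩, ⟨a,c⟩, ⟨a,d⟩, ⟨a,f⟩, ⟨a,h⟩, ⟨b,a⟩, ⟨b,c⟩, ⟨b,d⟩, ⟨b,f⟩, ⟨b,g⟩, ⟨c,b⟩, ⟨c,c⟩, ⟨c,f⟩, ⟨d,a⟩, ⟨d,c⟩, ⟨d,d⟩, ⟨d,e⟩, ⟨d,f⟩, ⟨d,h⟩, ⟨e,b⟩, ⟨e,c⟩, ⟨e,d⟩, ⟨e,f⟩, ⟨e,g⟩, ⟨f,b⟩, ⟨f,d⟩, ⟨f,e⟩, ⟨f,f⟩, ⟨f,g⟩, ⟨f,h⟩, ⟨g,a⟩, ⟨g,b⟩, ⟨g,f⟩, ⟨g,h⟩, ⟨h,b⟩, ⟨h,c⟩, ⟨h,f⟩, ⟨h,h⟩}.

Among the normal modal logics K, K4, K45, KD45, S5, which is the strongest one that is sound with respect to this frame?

Transitive (axiom 4): no — a R b and b R g, but not a R g.
Euclidean (axiom 5): no — a R b and a R h, but not b R h.
Serial (axiom D): yes — every world has a successor (e.g. a R a).
Reflexive (axiom T): no — b is not related to itself.
So F validates K; K4 would additionally require R to be transitive. The strongest is K.

K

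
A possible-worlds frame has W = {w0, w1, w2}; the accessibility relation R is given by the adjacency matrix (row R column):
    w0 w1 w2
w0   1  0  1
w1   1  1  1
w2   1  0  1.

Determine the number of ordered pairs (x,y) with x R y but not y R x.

2

Enumerating: (w1,w0), (w1,w2).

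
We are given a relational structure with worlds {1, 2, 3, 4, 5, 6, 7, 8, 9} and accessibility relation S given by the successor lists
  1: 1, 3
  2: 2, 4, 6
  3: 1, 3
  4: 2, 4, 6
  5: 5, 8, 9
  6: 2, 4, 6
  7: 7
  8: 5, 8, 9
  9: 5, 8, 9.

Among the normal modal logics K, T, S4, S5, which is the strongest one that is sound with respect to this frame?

Reflexive (axiom T): yes — every world is S-related to itself.
Transitive (axiom 4): yes — every two-step S-path is closed by a direct edge.
Euclidean (axiom 5): yes — any two successors of a common world are S-related.
So F validates K, T, S4, S5. The strongest is S5.

S5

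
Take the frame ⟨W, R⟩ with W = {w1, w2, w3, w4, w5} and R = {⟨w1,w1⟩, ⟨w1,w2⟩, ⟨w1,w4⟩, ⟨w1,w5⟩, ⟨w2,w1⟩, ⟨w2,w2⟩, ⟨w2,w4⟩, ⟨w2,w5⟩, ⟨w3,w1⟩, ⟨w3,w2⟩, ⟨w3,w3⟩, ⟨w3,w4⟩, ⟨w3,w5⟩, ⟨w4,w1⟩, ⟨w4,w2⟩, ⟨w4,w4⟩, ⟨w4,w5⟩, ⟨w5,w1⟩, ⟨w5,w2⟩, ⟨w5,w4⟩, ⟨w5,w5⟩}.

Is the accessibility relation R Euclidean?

No

Euclidean: no — w3 R w1 and w3 R w3, but not w1 R w3.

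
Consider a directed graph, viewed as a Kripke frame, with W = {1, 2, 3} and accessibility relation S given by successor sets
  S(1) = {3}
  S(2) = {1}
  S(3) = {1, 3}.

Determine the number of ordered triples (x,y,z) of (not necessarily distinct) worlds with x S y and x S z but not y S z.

Enumerating: (2,1,1), (3,1,1).

2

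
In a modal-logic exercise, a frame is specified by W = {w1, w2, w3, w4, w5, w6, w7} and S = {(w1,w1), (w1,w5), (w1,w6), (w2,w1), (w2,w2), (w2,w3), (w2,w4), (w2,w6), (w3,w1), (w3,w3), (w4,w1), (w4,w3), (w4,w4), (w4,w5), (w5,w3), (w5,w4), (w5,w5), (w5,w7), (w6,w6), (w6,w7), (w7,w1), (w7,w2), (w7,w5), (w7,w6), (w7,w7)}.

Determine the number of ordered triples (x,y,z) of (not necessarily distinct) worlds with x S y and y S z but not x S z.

Enumerating: (w1,w5,w3), (w1,w5,w4), (w1,w5,w7), (w1,w6,w7), (w2,w1,w5), (w2,w4,w5), (w2,w6,w7), (w3,w1,w5), (w3,w1,w6), (w4,w1,w6), (w4,w5,w7), (w5,w3,w1), … and 11 more.
Total: 23.

23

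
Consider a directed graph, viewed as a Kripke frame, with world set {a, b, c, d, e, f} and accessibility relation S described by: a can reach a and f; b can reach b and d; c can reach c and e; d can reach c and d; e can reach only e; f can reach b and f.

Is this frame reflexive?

Yes

Reflexive: yes — every world is S-related to itself.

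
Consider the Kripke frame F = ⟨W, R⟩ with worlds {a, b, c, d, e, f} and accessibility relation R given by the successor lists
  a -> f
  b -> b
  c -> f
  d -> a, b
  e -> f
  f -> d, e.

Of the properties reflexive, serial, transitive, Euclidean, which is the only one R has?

serial

Reflexive: no — a is not related to itself.
Serial: yes — every world has a successor (e.g. a R f).
Transitive: no — a R f and f R d, but not a R d.
Euclidean: no — d R a and d R b, but not a R b.
Only serial holds.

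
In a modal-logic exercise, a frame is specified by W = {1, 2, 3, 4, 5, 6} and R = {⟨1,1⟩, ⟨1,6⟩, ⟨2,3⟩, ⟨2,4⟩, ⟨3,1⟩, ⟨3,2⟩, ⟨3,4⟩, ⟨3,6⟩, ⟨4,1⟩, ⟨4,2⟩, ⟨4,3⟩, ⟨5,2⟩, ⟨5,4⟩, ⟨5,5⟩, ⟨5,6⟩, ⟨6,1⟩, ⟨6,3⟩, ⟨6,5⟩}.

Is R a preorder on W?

Reflexive: no — 2 is not related to itself.
Transitive: no — 1 R 6 and 6 R 3, but not 1 R 3.
So R is not a preorder.

No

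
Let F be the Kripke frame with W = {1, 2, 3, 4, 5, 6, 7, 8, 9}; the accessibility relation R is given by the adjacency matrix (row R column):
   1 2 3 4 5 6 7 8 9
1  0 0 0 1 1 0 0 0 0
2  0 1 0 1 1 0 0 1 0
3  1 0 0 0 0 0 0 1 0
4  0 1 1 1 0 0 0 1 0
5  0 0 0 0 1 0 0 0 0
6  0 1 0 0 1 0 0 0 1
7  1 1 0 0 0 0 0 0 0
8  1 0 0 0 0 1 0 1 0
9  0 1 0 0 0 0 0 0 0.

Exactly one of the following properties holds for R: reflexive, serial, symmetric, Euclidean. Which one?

serial

Reflexive: no — 1 is not related to itself.
Serial: yes — every world has a successor (e.g. 1 R 4).
Symmetric: no — 1 R 4 but not 4 R 1.
Euclidean: no — 1 R 4 and 1 R 5, but not 4 R 5.
Only serial holds.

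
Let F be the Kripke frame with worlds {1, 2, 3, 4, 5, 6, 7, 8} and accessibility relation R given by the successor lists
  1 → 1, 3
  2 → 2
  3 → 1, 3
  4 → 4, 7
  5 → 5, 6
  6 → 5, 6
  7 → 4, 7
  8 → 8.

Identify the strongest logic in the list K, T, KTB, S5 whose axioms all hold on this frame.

S5

Reflexive (axiom T): yes — every world is R-related to itself.
Symmetric (axiom B): yes — every pair in R has its reverse in R.
Euclidean (axiom 5): yes — any two successors of a common world are R-related.
So F validates K, T, KTB, S5. The strongest is S5.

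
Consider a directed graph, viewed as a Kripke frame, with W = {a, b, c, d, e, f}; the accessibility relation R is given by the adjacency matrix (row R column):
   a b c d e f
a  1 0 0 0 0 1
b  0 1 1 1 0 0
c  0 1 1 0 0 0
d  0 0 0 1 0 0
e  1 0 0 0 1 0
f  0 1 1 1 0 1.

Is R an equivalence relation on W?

No

Reflexive: yes — every world is R-related to itself.
Symmetric: no — a R f but not f R a.
Transitive: no — a R f and f R b, but not a R b.
So R is not an equivalence relation.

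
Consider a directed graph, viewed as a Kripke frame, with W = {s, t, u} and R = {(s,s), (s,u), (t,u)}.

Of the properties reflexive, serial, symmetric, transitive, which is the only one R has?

Reflexive: no — t is not related to itself.
Serial: no — u has no R-successor.
Symmetric: no — s R u but not u R s.
Transitive: yes — every two-step R-path is closed by a direct edge.
Only transitive holds.

transitive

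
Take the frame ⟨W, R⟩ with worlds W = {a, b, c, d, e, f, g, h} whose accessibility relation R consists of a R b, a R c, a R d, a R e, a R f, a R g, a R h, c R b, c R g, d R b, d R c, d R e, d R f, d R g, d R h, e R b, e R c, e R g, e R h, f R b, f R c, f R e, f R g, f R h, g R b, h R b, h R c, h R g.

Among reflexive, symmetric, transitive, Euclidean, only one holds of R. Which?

Reflexive: no — a is not related to itself.
Symmetric: no — a R b but not b R a.
Transitive: yes — every two-step R-path is closed by a direct edge.
Euclidean: no — a R b and a R c, but not b R c.
Only transitive holds.

transitive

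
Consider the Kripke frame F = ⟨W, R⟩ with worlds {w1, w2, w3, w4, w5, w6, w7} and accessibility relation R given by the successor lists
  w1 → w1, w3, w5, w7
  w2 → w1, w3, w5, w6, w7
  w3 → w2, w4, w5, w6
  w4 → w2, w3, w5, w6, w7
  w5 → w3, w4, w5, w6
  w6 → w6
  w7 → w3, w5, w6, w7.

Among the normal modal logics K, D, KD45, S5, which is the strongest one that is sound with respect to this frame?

D

Serial (axiom D): yes — every world has a successor (e.g. w1 R w1).
Euclidean (axiom 5): no — w1 R w3 and w1 R w7, but not w3 R w7.
Transitive (axiom 4): no — w1 R w3 and w3 R w2, but not w1 R w2.
Reflexive (axiom T): no — w2 is not related to itself.
So F validates K, D; KD45 would additionally require R to be Euclidean and transitive. The strongest is D.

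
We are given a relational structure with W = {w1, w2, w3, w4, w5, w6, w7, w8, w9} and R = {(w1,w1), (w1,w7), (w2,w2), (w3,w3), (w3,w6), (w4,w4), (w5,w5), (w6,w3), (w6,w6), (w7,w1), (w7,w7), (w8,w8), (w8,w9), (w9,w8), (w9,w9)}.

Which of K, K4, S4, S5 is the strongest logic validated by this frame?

S5

Transitive (axiom 4): yes — every two-step R-path is closed by a direct edge.
Reflexive (axiom T): yes — every world is R-related to itself.
Euclidean (axiom 5): yes — any two successors of a common world are R-related.
So F validates K, K4, S4, S5. The strongest is S5.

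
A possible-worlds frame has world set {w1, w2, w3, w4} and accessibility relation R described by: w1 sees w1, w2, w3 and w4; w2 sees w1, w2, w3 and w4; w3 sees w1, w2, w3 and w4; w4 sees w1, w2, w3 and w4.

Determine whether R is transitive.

Yes

Transitive: yes — every two-step R-path is closed by a direct edge.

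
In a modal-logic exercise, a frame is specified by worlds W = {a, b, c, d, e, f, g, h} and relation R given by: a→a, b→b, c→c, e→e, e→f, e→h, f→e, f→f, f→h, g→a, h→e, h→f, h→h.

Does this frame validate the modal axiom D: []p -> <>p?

No

The schema D characterises exactly the serial frames.
Serial: no — d has no R-successor.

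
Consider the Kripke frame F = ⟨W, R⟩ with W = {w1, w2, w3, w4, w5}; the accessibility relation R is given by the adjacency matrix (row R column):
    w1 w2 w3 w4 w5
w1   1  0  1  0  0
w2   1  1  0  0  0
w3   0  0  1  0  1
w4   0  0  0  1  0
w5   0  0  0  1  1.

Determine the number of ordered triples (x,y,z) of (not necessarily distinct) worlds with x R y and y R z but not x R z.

Enumerating: (w1,w3,w5), (w2,w1,w3), (w3,w5,w4).

3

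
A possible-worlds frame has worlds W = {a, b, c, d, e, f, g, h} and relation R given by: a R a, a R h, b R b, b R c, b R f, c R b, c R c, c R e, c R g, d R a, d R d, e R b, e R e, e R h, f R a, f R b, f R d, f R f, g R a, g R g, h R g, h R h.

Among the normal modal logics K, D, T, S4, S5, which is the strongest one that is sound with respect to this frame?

Serial (axiom D): yes — every world has a successor (e.g. a R a).
Reflexive (axiom T): yes — every world is R-related to itself.
Transitive (axiom 4): no — a R h and h R g, but not a R g.
Euclidean (axiom 5): no — b R c and b R f, but not c R f.
So F validates K, D, T; S4 would additionally require R to be transitive. The strongest is T.

T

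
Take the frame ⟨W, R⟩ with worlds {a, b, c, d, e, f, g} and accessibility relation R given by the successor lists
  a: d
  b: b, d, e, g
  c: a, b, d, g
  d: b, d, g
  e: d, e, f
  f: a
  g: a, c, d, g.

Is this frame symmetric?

No

Symmetric: no — a R d but not d R a.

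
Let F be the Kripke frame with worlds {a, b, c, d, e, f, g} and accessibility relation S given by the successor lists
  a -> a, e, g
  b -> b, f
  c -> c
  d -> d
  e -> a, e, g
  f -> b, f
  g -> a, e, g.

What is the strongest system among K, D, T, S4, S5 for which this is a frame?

S5

Serial (axiom D): yes — every world has a successor (e.g. a S a).
Reflexive (axiom T): yes — every world is S-related to itself.
Transitive (axiom 4): yes — every two-step S-path is closed by a direct edge.
Euclidean (axiom 5): yes — any two successors of a common world are S-related.
So F validates K, D, T, S4, S5. The strongest is S5.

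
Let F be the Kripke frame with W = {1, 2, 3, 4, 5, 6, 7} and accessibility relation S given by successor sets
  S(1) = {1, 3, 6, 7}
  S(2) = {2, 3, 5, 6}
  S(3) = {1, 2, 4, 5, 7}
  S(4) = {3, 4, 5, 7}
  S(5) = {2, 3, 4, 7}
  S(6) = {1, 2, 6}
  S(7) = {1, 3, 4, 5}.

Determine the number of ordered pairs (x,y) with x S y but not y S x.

0

S is symmetric; there are no such tuples.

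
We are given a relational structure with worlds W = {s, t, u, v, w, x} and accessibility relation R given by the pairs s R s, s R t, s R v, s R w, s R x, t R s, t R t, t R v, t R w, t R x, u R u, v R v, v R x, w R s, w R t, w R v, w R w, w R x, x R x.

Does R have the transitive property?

Yes

Transitive: yes — every two-step R-path is closed by a direct edge.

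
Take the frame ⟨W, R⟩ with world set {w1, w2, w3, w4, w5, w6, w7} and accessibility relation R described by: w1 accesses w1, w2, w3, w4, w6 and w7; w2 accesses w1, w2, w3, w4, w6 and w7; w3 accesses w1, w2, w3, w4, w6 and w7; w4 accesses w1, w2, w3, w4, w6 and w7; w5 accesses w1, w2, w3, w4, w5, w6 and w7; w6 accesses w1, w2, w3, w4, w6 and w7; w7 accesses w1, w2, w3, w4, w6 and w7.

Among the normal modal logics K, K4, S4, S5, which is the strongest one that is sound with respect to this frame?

Transitive (axiom 4): yes — every two-step R-path is closed by a direct edge.
Reflexive (axiom T): yes — every world is R-related to itself.
Euclidean (axiom 5): no — w5 R w1 and w5 R w5, but not w1 R w5.
So F validates K, K4, S4; S5 would additionally require R to be Euclidean. The strongest is S4.

S4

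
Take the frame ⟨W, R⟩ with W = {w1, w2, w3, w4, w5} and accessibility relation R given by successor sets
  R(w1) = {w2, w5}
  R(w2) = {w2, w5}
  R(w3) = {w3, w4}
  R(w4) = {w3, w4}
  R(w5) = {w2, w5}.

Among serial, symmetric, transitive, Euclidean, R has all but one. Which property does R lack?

symmetric

Serial: yes — every world has a successor (e.g. w1 R w2).
Symmetric: no — w1 R w2 but not w2 R w1.
Transitive: yes — every two-step R-path is closed by a direct edge.
Euclidean: yes — any two successors of a common world are R-related.
Only symmetric fails.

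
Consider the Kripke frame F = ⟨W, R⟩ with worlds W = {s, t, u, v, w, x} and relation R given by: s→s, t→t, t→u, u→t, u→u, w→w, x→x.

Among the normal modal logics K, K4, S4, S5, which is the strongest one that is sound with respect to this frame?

Transitive (axiom 4): yes — every two-step R-path is closed by a direct edge.
Reflexive (axiom T): no — v is not related to itself.
Euclidean (axiom 5): yes — any two successors of a common world are R-related.
So F validates K, K4; S4 would additionally require R to be reflexive. The strongest is K4.

K4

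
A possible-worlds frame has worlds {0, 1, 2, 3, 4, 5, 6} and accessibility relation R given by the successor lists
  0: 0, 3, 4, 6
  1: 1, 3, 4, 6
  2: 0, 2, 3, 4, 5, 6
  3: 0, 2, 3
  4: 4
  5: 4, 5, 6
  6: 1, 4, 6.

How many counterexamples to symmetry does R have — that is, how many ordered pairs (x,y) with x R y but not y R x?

Enumerating: (0,4), (0,6), (1,3), (1,4), (2,0), (2,4), (2,5), (2,6), (5,4), (5,6), (6,4).

11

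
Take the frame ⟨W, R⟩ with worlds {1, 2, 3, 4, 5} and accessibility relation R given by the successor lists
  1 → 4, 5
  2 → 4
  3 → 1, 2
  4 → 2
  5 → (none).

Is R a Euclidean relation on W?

Euclidean: no — 1 R 4 and 1 R 5, but not 4 R 5.

No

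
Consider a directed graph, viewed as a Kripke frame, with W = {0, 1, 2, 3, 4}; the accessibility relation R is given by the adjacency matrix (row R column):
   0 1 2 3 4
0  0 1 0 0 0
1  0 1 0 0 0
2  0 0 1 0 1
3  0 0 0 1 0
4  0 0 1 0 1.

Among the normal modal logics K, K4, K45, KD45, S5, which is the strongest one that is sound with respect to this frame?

KD45

Transitive (axiom 4): yes — every two-step R-path is closed by a direct edge.
Euclidean (axiom 5): yes — any two successors of a common world are R-related.
Serial (axiom D): yes — every world has a successor (e.g. 0 R 1).
Reflexive (axiom T): no — 0 is not related to itself.
So F validates K, K4, K45, KD45; S5 would additionally require R to be reflexive. The strongest is KD45.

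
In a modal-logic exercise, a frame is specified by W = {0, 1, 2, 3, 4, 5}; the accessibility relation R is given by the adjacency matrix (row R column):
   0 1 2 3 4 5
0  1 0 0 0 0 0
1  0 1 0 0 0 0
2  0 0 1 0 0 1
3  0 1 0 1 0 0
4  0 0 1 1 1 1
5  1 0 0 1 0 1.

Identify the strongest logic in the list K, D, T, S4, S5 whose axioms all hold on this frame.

Serial (axiom D): yes — every world has a successor (e.g. 0 R 0).
Reflexive (axiom T): yes — every world is R-related to itself.
Transitive (axiom 4): no — 2 R 5 and 5 R 0, but not 2 R 0.
Euclidean (axiom 5): no — 4 R 2 and 4 R 3, but not 2 R 3.
So F validates K, D, T; S4 would additionally require R to be transitive. The strongest is T.

T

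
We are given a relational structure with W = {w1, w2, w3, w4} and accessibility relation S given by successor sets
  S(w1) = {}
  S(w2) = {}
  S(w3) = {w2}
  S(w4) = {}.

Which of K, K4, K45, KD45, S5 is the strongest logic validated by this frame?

K4

Transitive (axiom 4): yes — every two-step S-path is closed by a direct edge.
Euclidean (axiom 5): no — w3 S w2 and w3 S w2, but not w2 S w2.
Serial (axiom D): no — w1 has no S-successor.
Reflexive (axiom T): no — w1 is not related to itself.
So F validates K, K4; K45 would additionally require S to be Euclidean. The strongest is K4.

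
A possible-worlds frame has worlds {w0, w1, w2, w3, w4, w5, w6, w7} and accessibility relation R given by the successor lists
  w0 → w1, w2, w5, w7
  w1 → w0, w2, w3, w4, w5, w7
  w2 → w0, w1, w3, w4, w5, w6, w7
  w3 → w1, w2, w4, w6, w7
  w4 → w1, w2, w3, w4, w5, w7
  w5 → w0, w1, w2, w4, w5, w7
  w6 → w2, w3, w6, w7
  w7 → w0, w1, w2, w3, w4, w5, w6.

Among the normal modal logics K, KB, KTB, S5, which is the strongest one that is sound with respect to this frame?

KB

Symmetric (axiom B): yes — every pair in R has its reverse in R.
Reflexive (axiom T): no — w0 is not related to itself.
Euclidean (axiom 5): no — w1 R w0 and w1 R w3, but not w0 R w3.
So F validates K, KB; KTB would additionally require R to be reflexive. The strongest is KB.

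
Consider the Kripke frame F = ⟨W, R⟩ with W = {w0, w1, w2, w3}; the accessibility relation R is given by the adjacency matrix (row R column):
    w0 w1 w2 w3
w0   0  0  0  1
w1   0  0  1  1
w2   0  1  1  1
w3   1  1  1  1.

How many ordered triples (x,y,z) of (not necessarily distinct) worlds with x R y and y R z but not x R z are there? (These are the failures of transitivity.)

Enumerating: (w0,w3,w0), (w0,w3,w1), (w0,w3,w2), (w1,w2,w1), (w1,w3,w0), (w1,w3,w1), (w2,w3,w0).

7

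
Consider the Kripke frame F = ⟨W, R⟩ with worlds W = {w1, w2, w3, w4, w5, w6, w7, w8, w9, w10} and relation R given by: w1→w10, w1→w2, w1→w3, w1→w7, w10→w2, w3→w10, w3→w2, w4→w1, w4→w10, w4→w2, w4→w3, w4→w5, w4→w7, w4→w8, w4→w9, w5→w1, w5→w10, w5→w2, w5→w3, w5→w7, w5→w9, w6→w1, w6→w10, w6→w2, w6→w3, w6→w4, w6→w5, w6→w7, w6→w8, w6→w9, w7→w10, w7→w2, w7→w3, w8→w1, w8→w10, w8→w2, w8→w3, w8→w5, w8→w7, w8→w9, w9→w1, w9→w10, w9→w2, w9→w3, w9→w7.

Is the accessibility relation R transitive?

Yes

Transitive: yes — every two-step R-path is closed by a direct edge.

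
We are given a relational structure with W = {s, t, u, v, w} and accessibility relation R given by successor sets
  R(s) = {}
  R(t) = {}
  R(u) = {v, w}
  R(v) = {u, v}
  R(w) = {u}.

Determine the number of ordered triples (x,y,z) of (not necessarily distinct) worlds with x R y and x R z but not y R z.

5

Enumerating: (u,v,w), (u,w,v), (u,w,w), (v,u,u), (w,u,u).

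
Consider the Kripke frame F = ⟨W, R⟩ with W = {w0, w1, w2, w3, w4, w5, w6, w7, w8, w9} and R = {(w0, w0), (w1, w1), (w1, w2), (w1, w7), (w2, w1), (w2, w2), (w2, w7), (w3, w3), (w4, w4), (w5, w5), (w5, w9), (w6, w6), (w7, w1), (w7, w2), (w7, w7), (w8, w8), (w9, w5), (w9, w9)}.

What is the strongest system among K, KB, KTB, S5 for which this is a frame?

S5

Symmetric (axiom B): yes — every pair in R has its reverse in R.
Reflexive (axiom T): yes — every world is R-related to itself.
Euclidean (axiom 5): yes — any two successors of a common world are R-related.
So F validates K, KB, KTB, S5. The strongest is S5.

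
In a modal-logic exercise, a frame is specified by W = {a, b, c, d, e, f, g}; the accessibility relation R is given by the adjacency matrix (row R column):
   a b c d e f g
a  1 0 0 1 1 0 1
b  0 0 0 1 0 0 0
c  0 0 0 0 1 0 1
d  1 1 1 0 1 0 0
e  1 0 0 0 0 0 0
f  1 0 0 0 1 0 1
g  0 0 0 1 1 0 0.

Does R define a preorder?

No

Reflexive: no — b is not related to itself.
Transitive: no — a R d and d R b, but not a R b.
So R is not a preorder.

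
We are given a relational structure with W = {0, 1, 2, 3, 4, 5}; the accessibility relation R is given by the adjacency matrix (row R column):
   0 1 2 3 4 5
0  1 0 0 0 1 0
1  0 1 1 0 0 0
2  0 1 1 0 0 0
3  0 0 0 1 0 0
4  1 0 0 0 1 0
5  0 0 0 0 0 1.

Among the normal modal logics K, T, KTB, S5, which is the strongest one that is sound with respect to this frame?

S5

Reflexive (axiom T): yes — every world is R-related to itself.
Symmetric (axiom B): yes — every pair in R has its reverse in R.
Euclidean (axiom 5): yes — any two successors of a common world are R-related.
So F validates K, T, KTB, S5. The strongest is S5.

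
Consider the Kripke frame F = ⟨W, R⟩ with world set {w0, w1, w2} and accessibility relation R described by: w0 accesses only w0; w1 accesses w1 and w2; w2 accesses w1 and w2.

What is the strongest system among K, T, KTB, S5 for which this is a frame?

S5

Reflexive (axiom T): yes — every world is R-related to itself.
Symmetric (axiom B): yes — every pair in R has its reverse in R.
Euclidean (axiom 5): yes — any two successors of a common world are R-related.
So F validates K, T, KTB, S5. The strongest is S5.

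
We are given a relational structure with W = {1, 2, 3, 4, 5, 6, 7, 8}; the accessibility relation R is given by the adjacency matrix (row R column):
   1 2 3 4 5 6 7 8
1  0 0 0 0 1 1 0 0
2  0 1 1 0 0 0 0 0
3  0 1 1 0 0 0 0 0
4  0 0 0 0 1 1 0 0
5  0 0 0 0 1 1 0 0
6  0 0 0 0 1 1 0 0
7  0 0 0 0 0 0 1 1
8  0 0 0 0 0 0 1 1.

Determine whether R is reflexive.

No

Reflexive: no — 1 is not related to itself.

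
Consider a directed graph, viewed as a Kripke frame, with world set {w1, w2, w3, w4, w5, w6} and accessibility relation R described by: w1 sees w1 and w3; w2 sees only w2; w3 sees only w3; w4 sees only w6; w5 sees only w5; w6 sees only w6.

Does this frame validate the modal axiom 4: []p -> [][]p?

By correspondence theory, 4 is valid on a frame iff R is transitive.
Transitive: yes — every two-step R-path is closed by a direct edge.

Yes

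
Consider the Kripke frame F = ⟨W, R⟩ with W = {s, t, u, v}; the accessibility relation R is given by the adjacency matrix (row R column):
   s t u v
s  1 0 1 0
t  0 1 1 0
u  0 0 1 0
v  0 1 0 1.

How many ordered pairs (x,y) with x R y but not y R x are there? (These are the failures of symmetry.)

3

Enumerating: (s,u), (t,u), (v,t).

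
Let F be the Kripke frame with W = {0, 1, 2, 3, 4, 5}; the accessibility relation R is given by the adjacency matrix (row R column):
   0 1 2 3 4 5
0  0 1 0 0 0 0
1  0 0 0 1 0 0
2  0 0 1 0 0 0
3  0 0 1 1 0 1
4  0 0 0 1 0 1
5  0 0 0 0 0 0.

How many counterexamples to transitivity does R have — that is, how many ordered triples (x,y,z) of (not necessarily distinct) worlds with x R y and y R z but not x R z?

4

Enumerating: (0,1,3), (1,3,2), (1,3,5), (4,3,2).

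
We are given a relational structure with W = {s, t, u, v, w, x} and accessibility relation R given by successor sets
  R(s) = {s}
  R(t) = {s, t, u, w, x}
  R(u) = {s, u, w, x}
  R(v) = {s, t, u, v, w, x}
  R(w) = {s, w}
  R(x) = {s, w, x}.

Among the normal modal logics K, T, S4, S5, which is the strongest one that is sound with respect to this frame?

S4

Reflexive (axiom T): yes — every world is R-related to itself.
Transitive (axiom 4): yes — every two-step R-path is closed by a direct edge.
Euclidean (axiom 5): no — t R s and t R u, but not s R u.
So F validates K, T, S4; S5 would additionally require R to be Euclidean. The strongest is S4.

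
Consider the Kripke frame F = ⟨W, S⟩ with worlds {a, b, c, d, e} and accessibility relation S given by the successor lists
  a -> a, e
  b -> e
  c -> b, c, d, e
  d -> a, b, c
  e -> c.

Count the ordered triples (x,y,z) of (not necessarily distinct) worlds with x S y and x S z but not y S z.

Enumerating: (a,e,a), (a,e,e), (b,e,e), (c,b,b), (c,b,c), (c,b,d), (c,d,d), (c,d,e), (c,e,b), (c,e,d), (c,e,e), (d,a,b), (d,a,c), (d,b,a), (d,b,b), (d,b,c), (d,c,a).

17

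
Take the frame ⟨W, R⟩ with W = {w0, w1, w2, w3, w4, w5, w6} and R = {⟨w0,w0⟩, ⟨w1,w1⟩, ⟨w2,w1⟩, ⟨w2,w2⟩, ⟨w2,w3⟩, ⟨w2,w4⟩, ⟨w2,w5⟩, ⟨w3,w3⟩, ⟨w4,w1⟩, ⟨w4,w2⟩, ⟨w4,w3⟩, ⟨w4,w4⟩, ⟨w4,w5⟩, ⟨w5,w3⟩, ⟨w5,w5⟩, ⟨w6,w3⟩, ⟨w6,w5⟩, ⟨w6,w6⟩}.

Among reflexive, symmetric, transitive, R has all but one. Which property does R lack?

Reflexive: yes — every world is R-related to itself.
Symmetric: no — w2 R w1 but not w1 R w2.
Transitive: yes — every two-step R-path is closed by a direct edge.
Only symmetric fails.

symmetric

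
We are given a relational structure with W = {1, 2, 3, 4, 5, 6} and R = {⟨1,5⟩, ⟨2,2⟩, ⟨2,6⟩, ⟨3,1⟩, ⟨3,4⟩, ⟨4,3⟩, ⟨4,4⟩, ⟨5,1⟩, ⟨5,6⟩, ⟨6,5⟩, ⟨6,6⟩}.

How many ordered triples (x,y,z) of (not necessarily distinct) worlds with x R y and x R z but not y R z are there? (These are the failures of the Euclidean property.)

10

Enumerating: (1,5,5), (2,6,2), (3,1,1), (3,1,4), (3,4,1), (4,3,3), (5,1,1), (5,1,6), (5,6,1), (6,5,5).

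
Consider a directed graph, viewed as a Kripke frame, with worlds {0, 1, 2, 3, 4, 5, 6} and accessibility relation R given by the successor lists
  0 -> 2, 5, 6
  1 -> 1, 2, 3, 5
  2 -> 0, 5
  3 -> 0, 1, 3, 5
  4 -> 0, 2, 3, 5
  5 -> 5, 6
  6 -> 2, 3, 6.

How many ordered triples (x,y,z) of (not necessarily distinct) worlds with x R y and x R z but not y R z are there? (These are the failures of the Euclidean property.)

Enumerating: (0,2,2), (0,2,6), (0,5,2), (0,6,5), (1,2,1), (1,2,2), (1,2,3), (1,3,2), (1,5,1), (1,5,2), (1,5,3), (2,0,0), … and 22 more.
Total: 34.

34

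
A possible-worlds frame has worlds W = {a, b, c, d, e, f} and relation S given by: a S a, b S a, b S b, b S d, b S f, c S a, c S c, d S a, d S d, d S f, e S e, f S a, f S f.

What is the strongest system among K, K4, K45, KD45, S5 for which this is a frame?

Transitive (axiom 4): yes — every two-step S-path is closed by a direct edge.
Euclidean (axiom 5): no — b S a and b S d, but not a S d.
Serial (axiom D): yes — every world has a successor (e.g. a S a).
Reflexive (axiom T): yes — every world is S-related to itself.
So F validates K, K4; K45 would additionally require S to be Euclidean. The strongest is K4.

K4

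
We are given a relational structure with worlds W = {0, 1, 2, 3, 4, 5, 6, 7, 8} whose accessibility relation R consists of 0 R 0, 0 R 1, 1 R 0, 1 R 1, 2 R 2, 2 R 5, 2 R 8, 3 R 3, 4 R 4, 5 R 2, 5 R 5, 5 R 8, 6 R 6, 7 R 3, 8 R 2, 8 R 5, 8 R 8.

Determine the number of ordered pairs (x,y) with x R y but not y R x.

Enumerating: (7,3).

1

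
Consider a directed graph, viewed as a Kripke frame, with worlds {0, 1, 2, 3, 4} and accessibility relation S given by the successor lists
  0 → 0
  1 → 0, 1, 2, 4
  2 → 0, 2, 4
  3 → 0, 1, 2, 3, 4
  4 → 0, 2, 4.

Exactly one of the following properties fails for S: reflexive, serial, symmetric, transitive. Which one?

Reflexive: yes — every world is S-related to itself.
Serial: yes — every world has a successor (e.g. 0 S 0).
Symmetric: no — 1 S 0 but not 0 S 1.
Transitive: yes — every two-step S-path is closed by a direct edge.
Only symmetric fails.

symmetric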